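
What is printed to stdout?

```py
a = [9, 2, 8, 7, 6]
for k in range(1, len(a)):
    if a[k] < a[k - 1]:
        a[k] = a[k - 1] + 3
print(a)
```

k=1: 2<9, a[1] = 9+3 = 12 → [9, 12, 8, 7, 6]
k=2: 8<12, a[2] = 12+3 = 15 → [9, 12, 15, 7, 6]
k=3: 7<15, a[3] = 15+3 = 18 → [9, 12, 15, 18, 6]
k=4: 6<18, a[4] = 18+3 = 21 → [9, 12, 15, 18, 21]

[9, 12, 15, 18, 21]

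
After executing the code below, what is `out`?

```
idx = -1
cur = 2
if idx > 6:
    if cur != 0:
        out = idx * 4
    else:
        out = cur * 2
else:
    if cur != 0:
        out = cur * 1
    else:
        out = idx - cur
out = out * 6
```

idx=-1, cur=2
idx > 6 is False; cur != 0 is True
→ out = cur * 1 = 2
out = 2*6 = 12

12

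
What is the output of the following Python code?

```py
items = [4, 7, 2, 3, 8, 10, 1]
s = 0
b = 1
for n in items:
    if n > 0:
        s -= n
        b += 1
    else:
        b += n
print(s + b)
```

n=4: >0, s = 0-4 = -4; b=2
n=7: >0, s = (-4)-7 = -11; b=3
n=2: >0, s = (-11)-2 = -13; b=4
n=3: >0, s = (-13)-3 = -16; b=5
n=8: >0, s = (-16)-8 = -24; b=6
n=10: >0, s = (-24)-10 = -34; b=7
n=1: >0, s = (-34)-1 = -35; b=8
s+b = (-35)+8 = -27

-27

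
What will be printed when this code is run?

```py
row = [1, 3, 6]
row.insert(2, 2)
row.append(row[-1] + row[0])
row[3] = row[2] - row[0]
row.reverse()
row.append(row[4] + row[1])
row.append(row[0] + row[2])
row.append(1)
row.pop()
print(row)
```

insert 2 at 2 → [1, 3, 2, 6]
append row[-1]+row[0] = 6+1 = 7 → [1, 3, 2, 6, 7]
row[3] = row[2]-row[0] = 2-1 = 1 → [1, 3, 2, 1, 7]
reverse → [7, 1, 2, 3, 1]
append row[4]+row[1] = 1+1 = 2 → [7, 1, 2, 3, 1, 2]
append row[0]+row[2] = 7+2 = 9 → [7, 1, 2, 3, 1, 2, 9]
append 1 → [7, 1, 2, 3, 1, 2, 9, 1]
pop() removes 1 → [7, 1, 2, 3, 1, 2, 9]

[7, 1, 2, 3, 1, 2, 9]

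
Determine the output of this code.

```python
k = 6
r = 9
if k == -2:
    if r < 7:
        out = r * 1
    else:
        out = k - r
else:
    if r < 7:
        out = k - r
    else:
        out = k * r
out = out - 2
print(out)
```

52

k=6, r=9
k == -2 is False; r < 7 is False
→ out = k * r = 54
out = 54-2 = 52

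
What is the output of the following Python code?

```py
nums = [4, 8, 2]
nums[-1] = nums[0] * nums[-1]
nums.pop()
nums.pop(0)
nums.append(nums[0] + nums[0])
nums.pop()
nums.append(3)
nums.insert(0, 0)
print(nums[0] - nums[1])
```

-8

nums[-1] = nums[0]*nums[-1] = 4*2 = 8 → [4, 8, 8]
pop() removes 8 → [4, 8]
pop(0) removes 4 → [8]
append nums[0]+nums[0] = 8+8 = 16 → [8, 16]
pop() removes 16 → [8]
append 3 → [8, 3]
insert 0 at 0 → [0, 8, 3]
nums[0]-nums[1] = 0-8 = -8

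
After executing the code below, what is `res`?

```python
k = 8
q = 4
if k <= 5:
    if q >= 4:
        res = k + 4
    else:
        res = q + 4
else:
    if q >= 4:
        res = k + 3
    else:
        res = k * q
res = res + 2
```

k=8, q=4
k <= 5 is False; q >= 4 is True
→ res = k + 3 = 11
res = 11+2 = 13

13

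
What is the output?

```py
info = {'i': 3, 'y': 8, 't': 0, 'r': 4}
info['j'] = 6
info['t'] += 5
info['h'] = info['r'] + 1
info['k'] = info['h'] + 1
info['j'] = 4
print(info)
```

{'i': 3, 'y': 8, 't': 5, 'r': 4, 'j': 4, 'h': 5, 'k': 6}

info['j'] = 6 → {'i': 3, 'y': 8, 't': 0, 'r': 4, 'j': 6}
info['t'] = 0+5 = 5 → {'i': 3, 'y': 8, 't': 5, 'r': 4, 'j': 6}
info['h'] = info['r']+1 = 5 → {'i': 3, 'y': 8, 't': 5, 'r': 4, 'j': 6, 'h': 5}
info['k'] = info['h']+1 = 6 → {'i': 3, 'y': 8, 't': 5, 'r': 4, 'j': 6, 'h': 5, 'k': 6}
info['j'] = 4 → {'i': 3, 'y': 8, 't': 5, 'r': 4, 'j': 4, 'h': 5, 'k': 6}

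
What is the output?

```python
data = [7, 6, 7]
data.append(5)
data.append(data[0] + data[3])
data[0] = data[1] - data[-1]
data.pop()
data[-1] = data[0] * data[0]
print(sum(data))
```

append 5 → [7, 6, 7, 5]
append data[0]+data[3] = 7+5 = 12 → [7, 6, 7, 5, 12]
data[0] = data[1]-data[-1] = 6-12 = -6 → [-6, 6, 7, 5, 12]
pop() removes 12 → [-6, 6, 7, 5]
data[-1] = data[0]*data[0] = (-6)*(-6) = 36 → [-6, 6, 7, 36]
sum = 43

43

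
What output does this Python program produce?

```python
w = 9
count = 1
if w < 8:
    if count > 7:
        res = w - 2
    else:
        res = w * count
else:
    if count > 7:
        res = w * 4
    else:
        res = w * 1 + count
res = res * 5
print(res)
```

50

w=9, count=1
w < 8 is False; count > 7 is False
→ res = w * 1 + count = 10
res = 10*5 = 50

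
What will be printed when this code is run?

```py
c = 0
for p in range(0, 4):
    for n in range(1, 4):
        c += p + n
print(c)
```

42

p=0,n=1: c = 0+1 = 1
p=0,n=2: c = 1+2 = 3
p=0,n=3: c = 3+3 = 6
p=1,n=1: c = 6+2 = 8
p=1,n=2: c = 8+3 = 11
p=1,n=3: c = 11+4 = 15
p=2,n=1: c = 15+3 = 18
p=2,n=2: c = 18+4 = 22
p=2,n=3: c = 22+5 = 27
p=3,n=1: c = 27+4 = 31
p=3,n=2: c = 31+5 = 36
p=3,n=3: c = 36+6 = 42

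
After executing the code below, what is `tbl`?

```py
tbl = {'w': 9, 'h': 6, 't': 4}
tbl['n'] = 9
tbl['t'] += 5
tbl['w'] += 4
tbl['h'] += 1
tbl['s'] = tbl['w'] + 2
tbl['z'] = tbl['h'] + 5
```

tbl['n'] = 9 → {'w': 9, 'h': 6, 't': 4, 'n': 9}
tbl['t'] = 4+5 = 9 → {'w': 9, 'h': 6, 't': 9, 'n': 9}
tbl['w'] = 9+4 = 13 → {'w': 13, 'h': 6, 't': 9, 'n': 9}
tbl['h'] = 6+1 = 7 → {'w': 13, 'h': 7, 't': 9, 'n': 9}
tbl['s'] = tbl['w']+2 = 15 → {'w': 13, 'h': 7, 't': 9, 'n': 9, 's': 15}
tbl['z'] = tbl['h']+5 = 12 → {'w': 13, 'h': 7, 't': 9, 'n': 9, 's': 15, 'z': 12}

{'w': 13, 'h': 7, 't': 9, 'n': 9, 's': 15, 'z': 12}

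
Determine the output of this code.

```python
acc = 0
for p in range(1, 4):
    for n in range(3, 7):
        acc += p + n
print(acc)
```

p=1,n=3: acc = 0+4 = 4
p=1,n=4: acc = 4+5 = 9
p=1,n=5: acc = 9+6 = 15
p=1,n=6: acc = 15+7 = 22
p=2,n=3: acc = 22+5 = 27
p=2,n=4: acc = 27+6 = 33
p=2,n=5: acc = 33+7 = 40
p=2,n=6: acc = 40+8 = 48
p=3,n=3: acc = 48+6 = 54
p=3,n=4: acc = 54+7 = 61
p=3,n=5: acc = 61+8 = 69
p=3,n=6: acc = 69+9 = 78

78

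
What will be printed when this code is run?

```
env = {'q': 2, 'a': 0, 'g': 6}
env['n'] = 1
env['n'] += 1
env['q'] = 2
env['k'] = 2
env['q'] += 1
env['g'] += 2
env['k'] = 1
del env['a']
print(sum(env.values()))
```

14

env['n'] = 1 → {'q': 2, 'a': 0, 'g': 6, 'n': 1}
env['n'] = 1+1 = 2 → {'q': 2, 'a': 0, 'g': 6, 'n': 2}
env['q'] = 2 → {'q': 2, 'a': 0, 'g': 6, 'n': 2}
env['k'] = 2 → {'q': 2, 'a': 0, 'g': 6, 'n': 2, 'k': 2}
env['q'] = 2+1 = 3 → {'q': 3, 'a': 0, 'g': 6, 'n': 2, 'k': 2}
env['g'] = 6+2 = 8 → {'q': 3, 'a': 0, 'g': 8, 'n': 2, 'k': 2}
env['k'] = 1 → {'q': 3, 'a': 0, 'g': 8, 'n': 2, 'k': 1}
del 'a' → {'q': 3, 'g': 8, 'n': 2, 'k': 1}
sum of values = 14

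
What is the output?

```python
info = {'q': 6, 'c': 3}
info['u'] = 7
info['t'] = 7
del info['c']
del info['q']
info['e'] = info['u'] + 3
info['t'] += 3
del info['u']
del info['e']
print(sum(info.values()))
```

info['u'] = 7 → {'q': 6, 'c': 3, 'u': 7}
info['t'] = 7 → {'q': 6, 'c': 3, 'u': 7, 't': 7}
del 'c' → {'q': 6, 'u': 7, 't': 7}
del 'q' → {'u': 7, 't': 7}
info['e'] = info['u']+3 = 10 → {'u': 7, 't': 7, 'e': 10}
info['t'] = 7+3 = 10 → {'u': 7, 't': 10, 'e': 10}
del 'u' → {'t': 10, 'e': 10}
del 'e' → {'t': 10}
sum of values = 10

10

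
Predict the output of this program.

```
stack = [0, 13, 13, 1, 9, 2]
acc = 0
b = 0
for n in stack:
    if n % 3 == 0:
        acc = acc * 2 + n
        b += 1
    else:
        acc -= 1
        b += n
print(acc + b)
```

n=0: %3==0, acc = 0*2+0 = 0; b=1
n=13: not %3==0, acc = 0-1 = -1; b=14
n=13: not %3==0, acc = (-1)-1 = -2; b=27
n=1: not %3==0, acc = (-2)-1 = -3; b=28
n=9: %3==0, acc = (-3)*2+9 = 3; b=29
n=2: not %3==0, acc = 3-1 = 2; b=31
acc+b = 2+31 = 33

33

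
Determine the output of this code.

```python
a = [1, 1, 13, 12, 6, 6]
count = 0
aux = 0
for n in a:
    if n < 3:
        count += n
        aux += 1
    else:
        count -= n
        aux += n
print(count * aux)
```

n=1: <3, count = 0+1 = 1; aux=1
n=1: <3, count = 1+1 = 2; aux=2
n=13: not <3, count = 2-13 = -11; aux=15
n=12: not <3, count = (-11)-12 = -23; aux=27
n=6: not <3, count = (-23)-6 = -29; aux=33
n=6: not <3, count = (-29)-6 = -35; aux=39
count*aux = (-35)*39 = -1365

-1365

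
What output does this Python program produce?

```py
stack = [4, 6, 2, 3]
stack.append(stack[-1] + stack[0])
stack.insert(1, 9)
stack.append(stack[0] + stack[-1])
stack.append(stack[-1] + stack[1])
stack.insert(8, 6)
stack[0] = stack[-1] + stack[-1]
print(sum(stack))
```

append stack[-1]+stack[0] = 3+4 = 7 → [4, 6, 2, 3, 7]
insert 9 at 1 → [4, 9, 6, 2, 3, 7]
append stack[0]+stack[-1] = 4+7 = 11 → [4, 9, 6, 2, 3, 7, 11]
append stack[-1]+stack[1] = 11+9 = 20 → [4, 9, 6, 2, 3, 7, 11, 20]
insert 6 at 8 → [4, 9, 6, 2, 3, 7, 11, 20, 6]
stack[0] = stack[-1]+stack[-1] = 6+6 = 12 → [12, 9, 6, 2, 3, 7, 11, 20, 6]
sum = 76

76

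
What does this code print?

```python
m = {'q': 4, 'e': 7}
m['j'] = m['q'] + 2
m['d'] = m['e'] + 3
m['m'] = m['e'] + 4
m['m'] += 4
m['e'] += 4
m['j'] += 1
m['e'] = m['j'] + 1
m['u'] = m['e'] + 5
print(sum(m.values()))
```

57

m['j'] = m['q']+2 = 6 → {'q': 4, 'e': 7, 'j': 6}
m['d'] = m['e']+3 = 10 → {'q': 4, 'e': 7, 'j': 6, 'd': 10}
m['m'] = m['e']+4 = 11 → {'q': 4, 'e': 7, 'j': 6, 'd': 10, 'm': 11}
m['m'] = 11+4 = 15 → {'q': 4, 'e': 7, 'j': 6, 'd': 10, 'm': 15}
m['e'] = 7+4 = 11 → {'q': 4, 'e': 11, 'j': 6, 'd': 10, 'm': 15}
m['j'] = 6+1 = 7 → {'q': 4, 'e': 11, 'j': 7, 'd': 10, 'm': 15}
m['e'] = m['j']+1 = 8 → {'q': 4, 'e': 8, 'j': 7, 'd': 10, 'm': 15}
m['u'] = m['e']+5 = 13 → {'q': 4, 'e': 8, 'j': 7, 'd': 10, 'm': 15, 'u': 13}
sum of values = 57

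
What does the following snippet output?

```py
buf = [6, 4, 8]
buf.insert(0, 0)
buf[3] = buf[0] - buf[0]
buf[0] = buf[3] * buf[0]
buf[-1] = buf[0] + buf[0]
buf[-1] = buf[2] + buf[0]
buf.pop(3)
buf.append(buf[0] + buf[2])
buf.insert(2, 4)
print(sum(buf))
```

insert 0 at 0 → [0, 6, 4, 8]
buf[3] = buf[0]-buf[0] = 0-0 = 0 → [0, 6, 4, 0]
buf[0] = buf[3]*buf[0] = 0*0 = 0 → [0, 6, 4, 0]
buf[-1] = buf[0]+buf[0] = 0+0 = 0 → [0, 6, 4, 0]
buf[-1] = buf[2]+buf[0] = 4+0 = 4 → [0, 6, 4, 4]
pop(3) removes 4 → [0, 6, 4]
append buf[0]+buf[2] = 0+4 = 4 → [0, 6, 4, 4]
insert 4 at 2 → [0, 6, 4, 4, 4]
sum = 18

18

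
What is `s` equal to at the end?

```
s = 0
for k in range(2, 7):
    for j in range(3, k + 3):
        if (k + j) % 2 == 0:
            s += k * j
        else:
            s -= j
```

k=2,j=3: odd sum, s = 0-3 = -3
k=2,j=4: even sum, s = (-3)+8 = 5
k=3,j=3: even sum, s = 5+9 = 14
k=3,j=4: odd sum, s = 14-4 = 10
k=3,j=5: even sum, s = 10+15 = 25
k=4,j=3: odd sum, s = 25-3 = 22
k=4,j=4: even sum, s = 22+16 = 38
k=4,j=5: odd sum, s = 38-5 = 33
k=4,j=6: even sum, s = 33+24 = 57
k=5,j=3: even sum, s = 57+15 = 72
k=5,j=4: odd sum, s = 72-4 = 68
k=5,j=5: even sum, s = 68+25 = 93
k=5,j=6: odd sum, s = 93-6 = 87
k=5,j=7: even sum, s = 87+35 = 122
k=6,j=3: odd sum, s = 122-3 = 119
k=6,j=4: even sum, s = 119+24 = 143
k=6,j=5: odd sum, s = 143-5 = 138
k=6,j=6: even sum, s = 138+36 = 174
k=6,j=7: odd sum, s = 174-7 = 167
k=6,j=8: even sum, s = 167+48 = 215

215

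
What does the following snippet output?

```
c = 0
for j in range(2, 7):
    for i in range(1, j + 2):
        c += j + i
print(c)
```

190

j=2,i=1: c = 0+3 = 3
j=2,i=2: c = 3+4 = 7
j=2,i=3: c = 7+5 = 12
j=3,i=1: c = 12+4 = 16
j=3,i=2: c = 16+5 = 21
j=3,i=3: c = 21+6 = 27
j=3,i=4: c = 27+7 = 34
j=4,i=1: c = 34+5 = 39
j=4,i=2: c = 39+6 = 45
j=4,i=3: c = 45+7 = 52
j=4,i=4: c = 52+8 = 60
j=4,i=5: c = 60+9 = 69
j=5,i=1: c = 69+6 = 75
j=5,i=2: c = 75+7 = 82
j=5,i=3: c = 82+8 = 90
j=5,i=4: c = 90+9 = 99
j=5,i=5: c = 99+10 = 109
j=5,i=6: c = 109+11 = 120
j=6,i=1: c = 120+7 = 127
j=6,i=2: c = 127+8 = 135
j=6,i=3: c = 135+9 = 144
j=6,i=4: c = 144+10 = 154
j=6,i=5: c = 154+11 = 165
j=6,i=6: c = 165+12 = 177
j=6,i=7: c = 177+13 = 190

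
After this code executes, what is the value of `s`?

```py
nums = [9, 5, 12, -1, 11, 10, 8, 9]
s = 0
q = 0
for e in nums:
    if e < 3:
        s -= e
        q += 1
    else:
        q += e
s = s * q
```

e=9: not <3; q=9
e=5: not <3; q=14
e=12: not <3; q=26
e=-1: <3, s = 0-(-1) = 1; q=27
e=11: not <3; q=38
e=10: not <3; q=48
e=8: not <3; q=56
e=9: not <3; q=65
s*q = 1*65 = 65

65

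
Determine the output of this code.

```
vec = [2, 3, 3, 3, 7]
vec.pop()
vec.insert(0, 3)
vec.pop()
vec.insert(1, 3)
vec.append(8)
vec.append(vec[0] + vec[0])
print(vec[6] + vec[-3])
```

9

pop() removes 7 → [2, 3, 3, 3]
insert 3 at 0 → [3, 2, 3, 3, 3]
pop() removes 3 → [3, 2, 3, 3]
insert 3 at 1 → [3, 3, 2, 3, 3]
append 8 → [3, 3, 2, 3, 3, 8]
append vec[0]+vec[0] = 3+3 = 6 → [3, 3, 2, 3, 3, 8, 6]
vec[6]+vec[-3] = 6+3 = 9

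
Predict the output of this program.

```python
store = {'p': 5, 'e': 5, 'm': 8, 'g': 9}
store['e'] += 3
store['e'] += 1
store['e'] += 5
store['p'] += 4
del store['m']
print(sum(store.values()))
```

store['e'] = 5+3 = 8 → {'p': 5, 'e': 8, 'm': 8, 'g': 9}
store['e'] = 8+1 = 9 → {'p': 5, 'e': 9, 'm': 8, 'g': 9}
store['e'] = 9+5 = 14 → {'p': 5, 'e': 14, 'm': 8, 'g': 9}
store['p'] = 5+4 = 9 → {'p': 9, 'e': 14, 'm': 8, 'g': 9}
del 'm' → {'p': 9, 'e': 14, 'g': 9}
sum of values = 32

32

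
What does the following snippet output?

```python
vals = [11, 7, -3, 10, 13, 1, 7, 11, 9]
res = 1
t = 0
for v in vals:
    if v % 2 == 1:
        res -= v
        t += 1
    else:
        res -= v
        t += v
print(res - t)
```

-83

v=11: odd, res = 1-11 = -10; t=1
v=7: odd, res = (-10)-7 = -17; t=2
v=-3: odd, res = (-17)-(-3) = -14; t=3
v=10: not odd, res = (-14)-10 = -24; t=13
v=13: odd, res = (-24)-13 = -37; t=14
v=1: odd, res = (-37)-1 = -38; t=15
v=7: odd, res = (-38)-7 = -45; t=16
v=11: odd, res = (-45)-11 = -56; t=17
v=9: odd, res = (-56)-9 = -65; t=18
res-t = (-65)-18 = -83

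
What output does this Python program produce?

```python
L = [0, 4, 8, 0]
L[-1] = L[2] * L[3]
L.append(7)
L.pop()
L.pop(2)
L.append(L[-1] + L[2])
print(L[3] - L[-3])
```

-4

L[-1] = L[2]*L[3] = 8*0 = 0 → [0, 4, 8, 0]
append 7 → [0, 4, 8, 0, 7]
pop() removes 7 → [0, 4, 8, 0]
pop(2) removes 8 → [0, 4, 0]
append L[-1]+L[2] = 0+0 = 0 → [0, 4, 0, 0]
L[3]-L[-3] = 0-4 = -4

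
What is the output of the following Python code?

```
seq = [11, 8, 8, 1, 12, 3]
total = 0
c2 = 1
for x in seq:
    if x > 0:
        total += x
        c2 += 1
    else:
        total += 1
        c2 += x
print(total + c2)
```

50

x=11: >0, total = 0+11 = 11; c2=2
x=8: >0, total = 11+8 = 19; c2=3
x=8: >0, total = 19+8 = 27; c2=4
x=1: >0, total = 27+1 = 28; c2=5
x=12: >0, total = 28+12 = 40; c2=6
x=3: >0, total = 40+3 = 43; c2=7
total+c2 = 43+7 = 50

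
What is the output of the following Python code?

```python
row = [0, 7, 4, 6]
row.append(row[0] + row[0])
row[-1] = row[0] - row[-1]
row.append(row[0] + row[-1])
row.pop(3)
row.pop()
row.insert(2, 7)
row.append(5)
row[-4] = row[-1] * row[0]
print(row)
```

[0, 7, 0, 4, 0, 5]

append row[0]+row[0] = 0+0 = 0 → [0, 7, 4, 6, 0]
row[-1] = row[0]-row[-1] = 0-0 = 0 → [0, 7, 4, 6, 0]
append row[0]+row[-1] = 0+0 = 0 → [0, 7, 4, 6, 0, 0]
pop(3) removes 6 → [0, 7, 4, 0, 0]
pop() removes 0 → [0, 7, 4, 0]
insert 7 at 2 → [0, 7, 7, 4, 0]
append 5 → [0, 7, 7, 4, 0, 5]
row[-4] = row[-1]*row[0] = 5*0 = 0 → [0, 7, 0, 4, 0, 5]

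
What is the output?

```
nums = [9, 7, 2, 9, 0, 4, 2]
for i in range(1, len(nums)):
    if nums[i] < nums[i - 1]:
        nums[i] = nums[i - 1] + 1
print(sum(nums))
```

84

i=1: 7<9, nums[1] = 9+1 = 10 → [9, 10, 2, 9, 0, 4, 2]
i=2: 2<10, nums[2] = 10+1 = 11 → [9, 10, 11, 9, 0, 4, 2]
i=3: 9<11, nums[3] = 11+1 = 12 → [9, 10, 11, 12, 0, 4, 2]
i=4: 0<12, nums[4] = 12+1 = 13 → [9, 10, 11, 12, 13, 4, 2]
i=5: 4<13, nums[5] = 13+1 = 14 → [9, 10, 11, 12, 13, 14, 2]
i=6: 2<14, nums[6] = 14+1 = 15 → [9, 10, 11, 12, 13, 14, 15]
sum = 84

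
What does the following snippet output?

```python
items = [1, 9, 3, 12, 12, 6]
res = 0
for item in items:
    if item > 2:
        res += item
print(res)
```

42

item=1: not >2
item=9: >2, res = 0+9 = 9
item=3: >2, res = 9+3 = 12
item=12: >2, res = 12+12 = 24
item=12: >2, res = 24+12 = 36
item=6: >2, res = 36+6 = 42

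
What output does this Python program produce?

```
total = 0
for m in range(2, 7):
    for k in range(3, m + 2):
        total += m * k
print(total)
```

m=2,k=3: total = 0+6 = 6
m=3,k=3: total = 6+9 = 15
m=3,k=4: total = 15+12 = 27
m=4,k=3: total = 27+12 = 39
m=4,k=4: total = 39+16 = 55
m=4,k=5: total = 55+20 = 75
m=5,k=3: total = 75+15 = 90
m=5,k=4: total = 90+20 = 110
m=5,k=5: total = 110+25 = 135
m=5,k=6: total = 135+30 = 165
m=6,k=3: total = 165+18 = 183
m=6,k=4: total = 183+24 = 207
m=6,k=5: total = 207+30 = 237
m=6,k=6: total = 237+36 = 273
m=6,k=7: total = 273+42 = 315

315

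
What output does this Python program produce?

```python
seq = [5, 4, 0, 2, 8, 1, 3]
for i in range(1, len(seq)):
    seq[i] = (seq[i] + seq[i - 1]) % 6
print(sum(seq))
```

24

i=1: seq[1] = (4+5)%6 = 3 → [5, 3, 0, 2, 8, 1, 3]
i=2: seq[2] = (0+3)%6 = 3 → [5, 3, 3, 2, 8, 1, 3]
i=3: seq[3] = (2+3)%6 = 5 → [5, 3, 3, 5, 8, 1, 3]
i=4: seq[4] = (8+5)%6 = 1 → [5, 3, 3, 5, 1, 1, 3]
i=5: seq[5] = (1+1)%6 = 2 → [5, 3, 3, 5, 1, 2, 3]
i=6: seq[6] = (3+2)%6 = 5 → [5, 3, 3, 5, 1, 2, 5]
sum = 24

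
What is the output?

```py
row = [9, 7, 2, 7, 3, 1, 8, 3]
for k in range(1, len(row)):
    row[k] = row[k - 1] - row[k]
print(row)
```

k=1: row[1] = 9-7 = 2 → [9, 2, 2, 7, 3, 1, 8, 3]
k=2: row[2] = 2-2 = 0 → [9, 2, 0, 7, 3, 1, 8, 3]
k=3: row[3] = 0-7 = -7 → [9, 2, 0, -7, 3, 1, 8, 3]
k=4: row[4] = (-7)-3 = -10 → [9, 2, 0, -7, -10, 1, 8, 3]
k=5: row[5] = (-10)-1 = -11 → [9, 2, 0, -7, -10, -11, 8, 3]
k=6: row[6] = (-11)-8 = -19 → [9, 2, 0, -7, -10, -11, -19, 3]
k=7: row[7] = (-19)-3 = -22 → [9, 2, 0, -7, -10, -11, -19, -22]

[9, 2, 0, -7, -10, -11, -19, -22]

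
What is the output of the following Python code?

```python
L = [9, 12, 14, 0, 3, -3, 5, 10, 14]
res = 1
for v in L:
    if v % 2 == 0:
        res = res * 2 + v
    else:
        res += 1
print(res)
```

v=9: not even, res = 1+1 = 2
v=12: even, res = 2*2+12 = 16
v=14: even, res = 16*2+14 = 46
v=0: even, res = 46*2+0 = 92
v=3: not even, res = 92+1 = 93
v=-3: not even, res = 93+1 = 94
v=5: not even, res = 94+1 = 95
v=10: even, res = 95*2+10 = 200
v=14: even, res = 200*2+14 = 414

414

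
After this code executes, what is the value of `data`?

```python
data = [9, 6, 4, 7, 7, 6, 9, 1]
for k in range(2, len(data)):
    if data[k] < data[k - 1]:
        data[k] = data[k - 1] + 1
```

[9, 6, 7, 7, 7, 8, 9, 10]

k=2: 4<6, data[2] = 6+1 = 7 → [9, 6, 7, 7, 7, 6, 9, 1]
k=3: 7>=7, unchanged → [9, 6, 7, 7, 7, 6, 9, 1]
k=4: 7>=7, unchanged → [9, 6, 7, 7, 7, 6, 9, 1]
k=5: 6<7, data[5] = 7+1 = 8 → [9, 6, 7, 7, 7, 8, 9, 1]
k=6: 9>=8, unchanged → [9, 6, 7, 7, 7, 8, 9, 1]
k=7: 1<9, data[7] = 9+1 = 10 → [9, 6, 7, 7, 7, 8, 9, 10]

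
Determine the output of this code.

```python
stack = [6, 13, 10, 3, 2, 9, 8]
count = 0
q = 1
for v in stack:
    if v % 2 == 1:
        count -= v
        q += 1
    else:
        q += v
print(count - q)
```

v=6: not odd; q=7
v=13: odd, count = 0-13 = -13; q=8
v=10: not odd; q=18
v=3: odd, count = (-13)-3 = -16; q=19
v=2: not odd; q=21
v=9: odd, count = (-16)-9 = -25; q=22
v=8: not odd; q=30
count-q = (-25)-30 = -55

-55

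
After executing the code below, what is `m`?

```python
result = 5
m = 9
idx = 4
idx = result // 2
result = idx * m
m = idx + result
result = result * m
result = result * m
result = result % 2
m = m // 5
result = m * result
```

idx = 5//2 = 2
result = 2*9 = 18
m = 2+18 = 20
result = 18*20 = 360
result = 360*20 = 7200
result = 7200%2 = 0
m = 20//5 = 4
result = 4*0 = 0

4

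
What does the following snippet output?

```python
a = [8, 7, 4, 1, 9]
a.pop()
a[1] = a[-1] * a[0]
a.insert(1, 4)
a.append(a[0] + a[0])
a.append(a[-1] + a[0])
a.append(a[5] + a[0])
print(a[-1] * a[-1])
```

pop() removes 9 → [8, 7, 4, 1]
a[1] = a[-1]*a[0] = 1*8 = 8 → [8, 8, 4, 1]
insert 4 at 1 → [8, 4, 8, 4, 1]
append a[0]+a[0] = 8+8 = 16 → [8, 4, 8, 4, 1, 16]
append a[-1]+a[0] = 16+8 = 24 → [8, 4, 8, 4, 1, 16, 24]
append a[5]+a[0] = 16+8 = 24 → [8, 4, 8, 4, 1, 16, 24, 24]
a[-1]*a[-1] = 24*24 = 576

576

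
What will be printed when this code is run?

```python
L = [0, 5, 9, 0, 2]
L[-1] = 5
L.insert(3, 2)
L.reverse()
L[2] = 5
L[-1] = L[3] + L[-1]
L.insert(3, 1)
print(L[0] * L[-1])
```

45

L[-1] = 5 → [0, 5, 9, 0, 5]
insert 2 at 3 → [0, 5, 9, 2, 0, 5]
reverse → [5, 0, 2, 9, 5, 0]
L[2] = 5 → [5, 0, 5, 9, 5, 0]
L[-1] = L[3]+L[-1] = 9+0 = 9 → [5, 0, 5, 9, 5, 9]
insert 1 at 3 → [5, 0, 5, 1, 9, 5, 9]
L[0]*L[-1] = 5*9 = 45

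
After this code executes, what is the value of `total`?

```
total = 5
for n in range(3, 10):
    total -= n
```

-37

n=3: total = 5-3 = 2
n=4: total = 2-4 = -2
n=5: total = (-2)-5 = -7
n=6: total = (-7)-6 = -13
n=7: total = (-13)-7 = -20
n=8: total = (-20)-8 = -28
n=9: total = (-28)-9 = -37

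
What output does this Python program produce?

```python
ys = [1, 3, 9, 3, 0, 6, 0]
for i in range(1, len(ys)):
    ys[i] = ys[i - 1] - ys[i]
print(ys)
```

[1, -2, -11, -14, -14, -20, -20]

i=1: ys[1] = 1-3 = -2 → [1, -2, 9, 3, 0, 6, 0]
i=2: ys[2] = (-2)-9 = -11 → [1, -2, -11, 3, 0, 6, 0]
i=3: ys[3] = (-11)-3 = -14 → [1, -2, -11, -14, 0, 6, 0]
i=4: ys[4] = (-14)-0 = -14 → [1, -2, -11, -14, -14, 6, 0]
i=5: ys[5] = (-14)-6 = -20 → [1, -2, -11, -14, -14, -20, 0]
i=6: ys[6] = (-20)-0 = -20 → [1, -2, -11, -14, -14, -20, -20]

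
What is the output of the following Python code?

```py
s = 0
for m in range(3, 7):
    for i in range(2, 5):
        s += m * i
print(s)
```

162

m=3,i=2: s = 0+6 = 6
m=3,i=3: s = 6+9 = 15
m=3,i=4: s = 15+12 = 27
m=4,i=2: s = 27+8 = 35
m=4,i=3: s = 35+12 = 47
m=4,i=4: s = 47+16 = 63
m=5,i=2: s = 63+10 = 73
m=5,i=3: s = 73+15 = 88
m=5,i=4: s = 88+20 = 108
m=6,i=2: s = 108+12 = 120
m=6,i=3: s = 120+18 = 138
m=6,i=4: s = 138+24 = 162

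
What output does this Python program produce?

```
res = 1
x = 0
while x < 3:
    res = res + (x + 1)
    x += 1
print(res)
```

7

x=0: res = 1+1 = 2
x=1: res = 2+2 = 4
x=2: res = 4+3 = 7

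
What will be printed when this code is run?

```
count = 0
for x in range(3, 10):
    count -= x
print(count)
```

x=3: count = 0-3 = -3
x=4: count = (-3)-4 = -7
x=5: count = (-7)-5 = -12
x=6: count = (-12)-6 = -18
x=7: count = (-18)-7 = -25
x=8: count = (-25)-8 = -33
x=9: count = (-33)-9 = -42

-42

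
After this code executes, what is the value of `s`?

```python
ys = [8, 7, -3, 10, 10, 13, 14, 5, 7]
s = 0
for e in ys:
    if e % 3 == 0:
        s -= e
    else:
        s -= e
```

-71

e=8: not %3==0, s = 0-8 = -8
e=7: not %3==0, s = (-8)-7 = -15
e=-3: %3==0, s = (-15)-(-3) = -12
e=10: not %3==0, s = (-12)-10 = -22
e=10: not %3==0, s = (-22)-10 = -32
e=13: not %3==0, s = (-32)-13 = -45
e=14: not %3==0, s = (-45)-14 = -59
e=5: not %3==0, s = (-59)-5 = -64
e=7: not %3==0, s = (-64)-7 = -71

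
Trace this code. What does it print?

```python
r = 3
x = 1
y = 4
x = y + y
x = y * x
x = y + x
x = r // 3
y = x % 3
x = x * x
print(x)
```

1

x = 4+4 = 8
x = 4*8 = 32
x = 4+32 = 36
x = 3//3 = 1
y = 1%3 = 1
x = 1*1 = 1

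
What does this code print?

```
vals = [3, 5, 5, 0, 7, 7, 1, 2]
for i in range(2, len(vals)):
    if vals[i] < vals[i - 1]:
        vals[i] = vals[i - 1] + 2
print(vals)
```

i=2: 5>=5, unchanged → [3, 5, 5, 0, 7, 7, 1, 2]
i=3: 0<5, vals[3] = 5+2 = 7 → [3, 5, 5, 7, 7, 7, 1, 2]
i=4: 7>=7, unchanged → [3, 5, 5, 7, 7, 7, 1, 2]
i=5: 7>=7, unchanged → [3, 5, 5, 7, 7, 7, 1, 2]
i=6: 1<7, vals[6] = 7+2 = 9 → [3, 5, 5, 7, 7, 7, 9, 2]
i=7: 2<9, vals[7] = 9+2 = 11 → [3, 5, 5, 7, 7, 7, 9, 11]

[3, 5, 5, 7, 7, 7, 9, 11]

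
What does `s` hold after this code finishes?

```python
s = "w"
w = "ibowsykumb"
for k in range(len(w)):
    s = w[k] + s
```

k=0: prepend 'i' → 'iw'
k=1: prepend 'b' → 'biw'
k=2: prepend 'o' → 'obiw'
k=3: prepend 'w' → 'wobiw'
k=4: prepend 's' → 'swobiw'
k=5: prepend 'y' → 'yswobiw'
k=6: prepend 'k' → 'kyswobiw'
k=7: prepend 'u' → 'ukyswobiw'
k=8: prepend 'm' → 'mukyswobiw'
k=9: prepend 'b' → 'bmukyswobiw'

'bmukyswobiw'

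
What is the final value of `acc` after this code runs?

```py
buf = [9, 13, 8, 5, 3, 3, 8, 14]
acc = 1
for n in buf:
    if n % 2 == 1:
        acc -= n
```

n=9: odd, acc = 1-9 = -8
n=13: odd, acc = (-8)-13 = -21
n=8: not odd
n=5: odd, acc = (-21)-5 = -26
n=3: odd, acc = (-26)-3 = -29
n=3: odd, acc = (-29)-3 = -32
n=8: not odd
n=14: not odd

-32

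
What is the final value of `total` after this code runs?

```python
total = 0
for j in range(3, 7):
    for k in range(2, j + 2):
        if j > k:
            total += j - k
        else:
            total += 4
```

j=3,k=2: 3>2, total = 0+1 = 1
j=3,k=3: not 3>3, total = 1+4 = 5
j=3,k=4: not 3>4, total = 5+4 = 9
j=4,k=2: 4>2, total = 9+2 = 11
j=4,k=3: 4>3, total = 11+1 = 12
j=4,k=4: not 4>4, total = 12+4 = 16
j=4,k=5: not 4>5, total = 16+4 = 20
j=5,k=2: 5>2, total = 20+3 = 23
j=5,k=3: 5>3, total = 23+2 = 25
j=5,k=4: 5>4, total = 25+1 = 26
j=5,k=5: not 5>5, total = 26+4 = 30
j=5,k=6: not 5>6, total = 30+4 = 34
j=6,k=2: 6>2, total = 34+4 = 38
j=6,k=3: 6>3, total = 38+3 = 41
j=6,k=4: 6>4, total = 41+2 = 43
j=6,k=5: 6>5, total = 43+1 = 44
j=6,k=6: not 6>6, total = 44+4 = 48
j=6,k=7: not 6>7, total = 48+4 = 52

52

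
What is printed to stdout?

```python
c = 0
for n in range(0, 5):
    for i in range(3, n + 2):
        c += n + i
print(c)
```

42

n=2,i=3: c = 0+5 = 5
n=3,i=3: c = 5+6 = 11
n=3,i=4: c = 11+7 = 18
n=4,i=3: c = 18+7 = 25
n=4,i=4: c = 25+8 = 33
n=4,i=5: c = 33+9 = 42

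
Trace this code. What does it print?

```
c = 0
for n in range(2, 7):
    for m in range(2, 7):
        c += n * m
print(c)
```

n=2,m=2: c = 0+4 = 4
n=2,m=3: c = 4+6 = 10
n=2,m=4: c = 10+8 = 18
n=2,m=5: c = 18+10 = 28
n=2,m=6: c = 28+12 = 40
n=3,m=2: c = 40+6 = 46
n=3,m=3: c = 46+9 = 55
n=3,m=4: c = 55+12 = 67
n=3,m=5: c = 67+15 = 82
n=3,m=6: c = 82+18 = 100
n=4,m=2: c = 100+8 = 108
n=4,m=3: c = 108+12 = 120
n=4,m=4: c = 120+16 = 136
n=4,m=5: c = 136+20 = 156
n=4,m=6: c = 156+24 = 180
n=5,m=2: c = 180+10 = 190
n=5,m=3: c = 190+15 = 205
n=5,m=4: c = 205+20 = 225
n=5,m=5: c = 225+25 = 250
n=5,m=6: c = 250+30 = 280
n=6,m=2: c = 280+12 = 292
n=6,m=3: c = 292+18 = 310
n=6,m=4: c = 310+24 = 334
n=6,m=5: c = 334+30 = 364
n=6,m=6: c = 364+36 = 400

400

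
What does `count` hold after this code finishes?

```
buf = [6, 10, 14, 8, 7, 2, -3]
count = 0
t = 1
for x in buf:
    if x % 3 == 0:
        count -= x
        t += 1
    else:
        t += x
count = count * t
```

-132

x=6: %3==0, count = 0-6 = -6; t=2
x=10: not %3==0; t=12
x=14: not %3==0; t=26
x=8: not %3==0; t=34
x=7: not %3==0; t=41
x=2: not %3==0; t=43
x=-3: %3==0, count = (-6)-(-3) = -3; t=44
count*t = (-3)*44 = -132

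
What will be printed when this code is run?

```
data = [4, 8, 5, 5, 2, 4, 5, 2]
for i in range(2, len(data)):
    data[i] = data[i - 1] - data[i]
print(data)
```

[4, 8, 3, -2, -4, -8, -13, -15]

i=2: data[2] = 8-5 = 3 → [4, 8, 3, 5, 2, 4, 5, 2]
i=3: data[3] = 3-5 = -2 → [4, 8, 3, -2, 2, 4, 5, 2]
i=4: data[4] = (-2)-2 = -4 → [4, 8, 3, -2, -4, 4, 5, 2]
i=5: data[5] = (-4)-4 = -8 → [4, 8, 3, -2, -4, -8, 5, 2]
i=6: data[6] = (-8)-5 = -13 → [4, 8, 3, -2, -4, -8, -13, 2]
i=7: data[7] = (-13)-2 = -15 → [4, 8, 3, -2, -4, -8, -13, -15]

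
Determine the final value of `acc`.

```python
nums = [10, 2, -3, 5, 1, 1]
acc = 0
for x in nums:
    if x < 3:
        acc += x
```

1

x=10: not <3
x=2: <3, acc = 0+2 = 2
x=-3: <3, acc = 2+(-3) = -1
x=5: not <3
x=1: <3, acc = (-1)+1 = 0
x=1: <3, acc = 0+1 = 1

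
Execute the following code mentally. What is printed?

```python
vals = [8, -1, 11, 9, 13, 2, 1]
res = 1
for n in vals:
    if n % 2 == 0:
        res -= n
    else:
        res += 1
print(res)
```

-4

n=8: even, res = 1-8 = -7
n=-1: not even, res = (-7)+1 = -6
n=11: not even, res = (-6)+1 = -5
n=9: not even, res = (-5)+1 = -4
n=13: not even, res = (-4)+1 = -3
n=2: even, res = (-3)-2 = -5
n=1: not even, res = (-5)+1 = -4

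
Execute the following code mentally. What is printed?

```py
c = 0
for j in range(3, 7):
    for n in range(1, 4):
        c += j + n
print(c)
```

j=3,n=1: c = 0+4 = 4
j=3,n=2: c = 4+5 = 9
j=3,n=3: c = 9+6 = 15
j=4,n=1: c = 15+5 = 20
j=4,n=2: c = 20+6 = 26
j=4,n=3: c = 26+7 = 33
j=5,n=1: c = 33+6 = 39
j=5,n=2: c = 39+7 = 46
j=5,n=3: c = 46+8 = 54
j=6,n=1: c = 54+7 = 61
j=6,n=2: c = 61+8 = 69
j=6,n=3: c = 69+9 = 78

78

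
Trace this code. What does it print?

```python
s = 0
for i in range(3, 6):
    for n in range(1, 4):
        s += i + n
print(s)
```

54

i=3,n=1: s = 0+4 = 4
i=3,n=2: s = 4+5 = 9
i=3,n=3: s = 9+6 = 15
i=4,n=1: s = 15+5 = 20
i=4,n=2: s = 20+6 = 26
i=4,n=3: s = 26+7 = 33
i=5,n=1: s = 33+6 = 39
i=5,n=2: s = 39+7 = 46
i=5,n=3: s = 46+8 = 54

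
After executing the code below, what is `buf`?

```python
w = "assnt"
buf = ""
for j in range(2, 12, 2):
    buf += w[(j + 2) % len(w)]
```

j=2: add w[4]='t' → 't'
j=4: add w[1]='s' → 'ts'
j=6: add w[3]='n' → 'tsn'
j=8: add w[0]='a' → 'tsna'
j=10: add w[2]='s' → 'tsnas'

'tsnas'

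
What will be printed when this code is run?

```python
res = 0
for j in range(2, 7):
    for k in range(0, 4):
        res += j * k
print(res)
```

j=2,k=0: res = 0+0 = 0
j=2,k=1: res = 0+2 = 2
j=2,k=2: res = 2+4 = 6
j=2,k=3: res = 6+6 = 12
j=3,k=0: res = 12+0 = 12
j=3,k=1: res = 12+3 = 15
j=3,k=2: res = 15+6 = 21
j=3,k=3: res = 21+9 = 30
j=4,k=0: res = 30+0 = 30
j=4,k=1: res = 30+4 = 34
j=4,k=2: res = 34+8 = 42
j=4,k=3: res = 42+12 = 54
j=5,k=0: res = 54+0 = 54
j=5,k=1: res = 54+5 = 59
j=5,k=2: res = 59+10 = 69
j=5,k=3: res = 69+15 = 84
j=6,k=0: res = 84+0 = 84
j=6,k=1: res = 84+6 = 90
j=6,k=2: res = 90+12 = 102
j=6,k=3: res = 102+18 = 120

120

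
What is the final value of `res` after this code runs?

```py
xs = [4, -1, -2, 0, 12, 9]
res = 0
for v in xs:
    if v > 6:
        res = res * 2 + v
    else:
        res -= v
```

29

v=4: not >6, res = 0-4 = -4
v=-1: not >6, res = (-4)-(-1) = -3
v=-2: not >6, res = (-3)-(-2) = -1
v=0: not >6, res = (-1)-0 = -1
v=12: >6, res = (-1)*2+12 = 10
v=9: >6, res = 10*2+9 = 29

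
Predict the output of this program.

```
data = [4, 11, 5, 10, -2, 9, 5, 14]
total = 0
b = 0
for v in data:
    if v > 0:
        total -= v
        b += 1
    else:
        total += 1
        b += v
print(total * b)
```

v=4: >0, total = 0-4 = -4; b=1
v=11: >0, total = (-4)-11 = -15; b=2
v=5: >0, total = (-15)-5 = -20; b=3
v=10: >0, total = (-20)-10 = -30; b=4
v=-2: not >0, total = (-30)+1 = -29; b=2
v=9: >0, total = (-29)-9 = -38; b=3
v=5: >0, total = (-38)-5 = -43; b=4
v=14: >0, total = (-43)-14 = -57; b=5
total*b = (-57)*5 = -285

-285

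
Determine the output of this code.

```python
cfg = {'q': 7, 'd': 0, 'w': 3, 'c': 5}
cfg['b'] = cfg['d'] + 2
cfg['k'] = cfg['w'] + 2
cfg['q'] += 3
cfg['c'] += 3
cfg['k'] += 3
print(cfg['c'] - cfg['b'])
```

6

cfg['b'] = cfg['d']+2 = 2 → {'q': 7, 'd': 0, 'w': 3, 'c': 5, 'b': 2}
cfg['k'] = cfg['w']+2 = 5 → {'q': 7, 'd': 0, 'w': 3, 'c': 5, 'b': 2, 'k': 5}
cfg['q'] = 7+3 = 10 → {'q': 10, 'd': 0, 'w': 3, 'c': 5, 'b': 2, 'k': 5}
cfg['c'] = 5+3 = 8 → {'q': 10, 'd': 0, 'w': 3, 'c': 8, 'b': 2, 'k': 5}
cfg['k'] = 5+3 = 8 → {'q': 10, 'd': 0, 'w': 3, 'c': 8, 'b': 2, 'k': 8}
cfg['c']-cfg['b'] = 8-2 = 6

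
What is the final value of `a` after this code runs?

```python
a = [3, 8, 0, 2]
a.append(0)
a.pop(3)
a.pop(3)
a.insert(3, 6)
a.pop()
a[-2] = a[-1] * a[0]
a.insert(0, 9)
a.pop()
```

append 0 → [3, 8, 0, 2, 0]
pop(3) removes 2 → [3, 8, 0, 0]
pop(3) removes 0 → [3, 8, 0]
insert 6 at 3 → [3, 8, 0, 6]
pop() removes 6 → [3, 8, 0]
a[-2] = a[-1]*a[0] = 0*3 = 0 → [3, 0, 0]
insert 9 at 0 → [9, 3, 0, 0]
pop() removes 0 → [9, 3, 0]

[9, 3, 0]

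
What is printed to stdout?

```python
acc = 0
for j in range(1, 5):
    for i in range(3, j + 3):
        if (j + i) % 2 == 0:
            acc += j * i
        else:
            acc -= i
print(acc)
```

60

j=1,i=3: even sum, acc = 0+3 = 3
j=2,i=3: odd sum, acc = 3-3 = 0
j=2,i=4: even sum, acc = 0+8 = 8
j=3,i=3: even sum, acc = 8+9 = 17
j=3,i=4: odd sum, acc = 17-4 = 13
j=3,i=5: even sum, acc = 13+15 = 28
j=4,i=3: odd sum, acc = 28-3 = 25
j=4,i=4: even sum, acc = 25+16 = 41
j=4,i=5: odd sum, acc = 41-5 = 36
j=4,i=6: even sum, acc = 36+24 = 60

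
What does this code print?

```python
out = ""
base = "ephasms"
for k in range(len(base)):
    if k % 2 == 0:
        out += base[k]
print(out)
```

k=0: add 'e' → 'e'
k=1: skip
k=2: add 'h' → 'eh'
k=3: skip
k=4: add 's' → 'ehs'
k=5: skip
k=6: add 's' → 'ehss'

ehss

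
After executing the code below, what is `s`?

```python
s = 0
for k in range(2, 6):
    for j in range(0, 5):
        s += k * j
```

k=2,j=0: s = 0+0 = 0
k=2,j=1: s = 0+2 = 2
k=2,j=2: s = 2+4 = 6
k=2,j=3: s = 6+6 = 12
k=2,j=4: s = 12+8 = 20
k=3,j=0: s = 20+0 = 20
k=3,j=1: s = 20+3 = 23
k=3,j=2: s = 23+6 = 29
k=3,j=3: s = 29+9 = 38
k=3,j=4: s = 38+12 = 50
k=4,j=0: s = 50+0 = 50
k=4,j=1: s = 50+4 = 54
k=4,j=2: s = 54+8 = 62
k=4,j=3: s = 62+12 = 74
k=4,j=4: s = 74+16 = 90
k=5,j=0: s = 90+0 = 90
k=5,j=1: s = 90+5 = 95
k=5,j=2: s = 95+10 = 105
k=5,j=3: s = 105+15 = 120
k=5,j=4: s = 120+20 = 140

140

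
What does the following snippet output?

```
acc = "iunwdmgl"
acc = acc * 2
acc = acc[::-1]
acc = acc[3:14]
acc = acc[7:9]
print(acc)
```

md

repeat ×2 → 'iunwdmgliunwdmgl'
reverse → 'lgmdwnuilgmdwnui'
slice [3:14] → 'dwnuilgmdwn'
slice [7:9] → 'md'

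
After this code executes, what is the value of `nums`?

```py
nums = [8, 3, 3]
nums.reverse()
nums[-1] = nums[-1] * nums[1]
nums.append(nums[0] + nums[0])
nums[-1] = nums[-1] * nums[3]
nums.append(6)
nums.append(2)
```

[3, 3, 24, 36, 6, 2]

reverse → [3, 3, 8]
nums[-1] = nums[-1]*nums[1] = 8*3 = 24 → [3, 3, 24]
append nums[0]+nums[0] = 3+3 = 6 → [3, 3, 24, 6]
nums[-1] = nums[-1]*nums[3] = 6*6 = 36 → [3, 3, 24, 36]
append 6 → [3, 3, 24, 36, 6]
append 2 → [3, 3, 24, 36, 6, 2]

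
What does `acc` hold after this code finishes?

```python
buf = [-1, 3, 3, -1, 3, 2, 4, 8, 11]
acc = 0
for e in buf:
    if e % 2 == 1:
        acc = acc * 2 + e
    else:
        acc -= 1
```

e=-1: odd, acc = 0*2+(-1) = -1
e=3: odd, acc = (-1)*2+3 = 1
e=3: odd, acc = 1*2+3 = 5
e=-1: odd, acc = 5*2+(-1) = 9
e=3: odd, acc = 9*2+3 = 21
e=2: not odd, acc = 21-1 = 20
e=4: not odd, acc = 20-1 = 19
e=8: not odd, acc = 19-1 = 18
e=11: odd, acc = 18*2+11 = 47

47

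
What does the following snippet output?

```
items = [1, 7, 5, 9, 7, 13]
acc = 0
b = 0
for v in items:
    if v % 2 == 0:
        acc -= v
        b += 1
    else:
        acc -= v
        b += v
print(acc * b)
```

v=1: not even, acc = 0-1 = -1; b=1
v=7: not even, acc = (-1)-7 = -8; b=8
v=5: not even, acc = (-8)-5 = -13; b=13
v=9: not even, acc = (-13)-9 = -22; b=22
v=7: not even, acc = (-22)-7 = -29; b=29
v=13: not even, acc = (-29)-13 = -42; b=42
acc*b = (-42)*42 = -1764

-1764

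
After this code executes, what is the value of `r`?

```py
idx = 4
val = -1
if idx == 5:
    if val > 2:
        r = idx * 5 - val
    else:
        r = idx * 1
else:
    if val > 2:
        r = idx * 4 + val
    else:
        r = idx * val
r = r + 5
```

idx=4, val=-1
idx == 5 is False; val > 2 is False
→ r = idx * val = -4
r = (-4)+5 = 1

1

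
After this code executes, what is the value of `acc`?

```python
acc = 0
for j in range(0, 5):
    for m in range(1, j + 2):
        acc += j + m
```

75

j=0,m=1: acc = 0+1 = 1
j=1,m=1: acc = 1+2 = 3
j=1,m=2: acc = 3+3 = 6
j=2,m=1: acc = 6+3 = 9
j=2,m=2: acc = 9+4 = 13
j=2,m=3: acc = 13+5 = 18
j=3,m=1: acc = 18+4 = 22
j=3,m=2: acc = 22+5 = 27
j=3,m=3: acc = 27+6 = 33
j=3,m=4: acc = 33+7 = 40
j=4,m=1: acc = 40+5 = 45
j=4,m=2: acc = 45+6 = 51
j=4,m=3: acc = 51+7 = 58
j=4,m=4: acc = 58+8 = 66
j=4,m=5: acc = 66+9 = 75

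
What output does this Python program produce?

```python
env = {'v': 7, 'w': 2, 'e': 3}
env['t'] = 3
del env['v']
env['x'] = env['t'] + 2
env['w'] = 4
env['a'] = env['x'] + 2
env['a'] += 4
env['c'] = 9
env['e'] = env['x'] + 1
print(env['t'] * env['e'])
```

env['t'] = 3 → {'v': 7, 'w': 2, 'e': 3, 't': 3}
del 'v' → {'w': 2, 'e': 3, 't': 3}
env['x'] = env['t']+2 = 5 → {'w': 2, 'e': 3, 't': 3, 'x': 5}
env['w'] = 4 → {'w': 4, 'e': 3, 't': 3, 'x': 5}
env['a'] = env['x']+2 = 7 → {'w': 4, 'e': 3, 't': 3, 'x': 5, 'a': 7}
env['a'] = 7+4 = 11 → {'w': 4, 'e': 3, 't': 3, 'x': 5, 'a': 11}
env['c'] = 9 → {'w': 4, 'e': 3, 't': 3, 'x': 5, 'a': 11, 'c': 9}
env['e'] = env['x']+1 = 6 → {'w': 4, 'e': 6, 't': 3, 'x': 5, 'a': 11, 'c': 9}
env['t']*env['e'] = 3*6 = 18

18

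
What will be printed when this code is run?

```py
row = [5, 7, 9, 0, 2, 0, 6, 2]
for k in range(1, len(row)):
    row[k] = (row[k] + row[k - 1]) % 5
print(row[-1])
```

1

k=1: row[1] = (7+5)%5 = 2 → [5, 2, 9, 0, 2, 0, 6, 2]
k=2: row[2] = (9+2)%5 = 1 → [5, 2, 1, 0, 2, 0, 6, 2]
k=3: row[3] = (0+1)%5 = 1 → [5, 2, 1, 1, 2, 0, 6, 2]
k=4: row[4] = (2+1)%5 = 3 → [5, 2, 1, 1, 3, 0, 6, 2]
k=5: row[5] = (0+3)%5 = 3 → [5, 2, 1, 1, 3, 3, 6, 2]
k=6: row[6] = (6+3)%5 = 4 → [5, 2, 1, 1, 3, 3, 4, 2]
k=7: row[7] = (2+4)%5 = 1 → [5, 2, 1, 1, 3, 3, 4, 1]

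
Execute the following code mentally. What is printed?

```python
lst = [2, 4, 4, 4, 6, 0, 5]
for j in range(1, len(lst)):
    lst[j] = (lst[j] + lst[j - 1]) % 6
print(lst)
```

j=1: lst[1] = (4+2)%6 = 0 → [2, 0, 4, 4, 6, 0, 5]
j=2: lst[2] = (4+0)%6 = 4 → [2, 0, 4, 4, 6, 0, 5]
j=3: lst[3] = (4+4)%6 = 2 → [2, 0, 4, 2, 6, 0, 5]
j=4: lst[4] = (6+2)%6 = 2 → [2, 0, 4, 2, 2, 0, 5]
j=5: lst[5] = (0+2)%6 = 2 → [2, 0, 4, 2, 2, 2, 5]
j=6: lst[6] = (5+2)%6 = 1 → [2, 0, 4, 2, 2, 2, 1]

[2, 0, 4, 2, 2, 2, 1]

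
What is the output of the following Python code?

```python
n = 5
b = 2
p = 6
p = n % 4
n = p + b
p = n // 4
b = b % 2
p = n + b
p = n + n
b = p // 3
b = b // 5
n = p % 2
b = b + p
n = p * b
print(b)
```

6

p = 5%4 = 1
n = 1+2 = 3
p = 3//4 = 0
b = 2%2 = 0
p = 3+0 = 3
p = 3+3 = 6
b = 6//3 = 2
b = 2//5 = 0
n = 6%2 = 0
b = 0+6 = 6
n = 6*6 = 36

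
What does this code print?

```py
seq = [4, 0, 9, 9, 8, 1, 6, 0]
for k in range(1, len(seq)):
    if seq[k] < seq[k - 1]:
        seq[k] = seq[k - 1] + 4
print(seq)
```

k=1: 0<4, seq[1] = 4+4 = 8 → [4, 8, 9, 9, 8, 1, 6, 0]
k=2: 9>=8, unchanged → [4, 8, 9, 9, 8, 1, 6, 0]
k=3: 9>=9, unchanged → [4, 8, 9, 9, 8, 1, 6, 0]
k=4: 8<9, seq[4] = 9+4 = 13 → [4, 8, 9, 9, 13, 1, 6, 0]
k=5: 1<13, seq[5] = 13+4 = 17 → [4, 8, 9, 9, 13, 17, 6, 0]
k=6: 6<17, seq[6] = 17+4 = 21 → [4, 8, 9, 9, 13, 17, 21, 0]
k=7: 0<21, seq[7] = 21+4 = 25 → [4, 8, 9, 9, 13, 17, 21, 25]

[4, 8, 9, 9, 13, 17, 21, 25]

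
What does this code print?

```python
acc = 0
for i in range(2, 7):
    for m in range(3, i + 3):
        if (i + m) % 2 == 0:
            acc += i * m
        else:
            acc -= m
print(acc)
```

i=2,m=3: odd sum, acc = 0-3 = -3
i=2,m=4: even sum, acc = (-3)+8 = 5
i=3,m=3: even sum, acc = 5+9 = 14
i=3,m=4: odd sum, acc = 14-4 = 10
i=3,m=5: even sum, acc = 10+15 = 25
i=4,m=3: odd sum, acc = 25-3 = 22
i=4,m=4: even sum, acc = 22+16 = 38
i=4,m=5: odd sum, acc = 38-5 = 33
i=4,m=6: even sum, acc = 33+24 = 57
i=5,m=3: even sum, acc = 57+15 = 72
i=5,m=4: odd sum, acc = 72-4 = 68
i=5,m=5: even sum, acc = 68+25 = 93
i=5,m=6: odd sum, acc = 93-6 = 87
i=5,m=7: even sum, acc = 87+35 = 122
i=6,m=3: odd sum, acc = 122-3 = 119
i=6,m=4: even sum, acc = 119+24 = 143
i=6,m=5: odd sum, acc = 143-5 = 138
i=6,m=6: even sum, acc = 138+36 = 174
i=6,m=7: odd sum, acc = 174-7 = 167
i=6,m=8: even sum, acc = 167+48 = 215

215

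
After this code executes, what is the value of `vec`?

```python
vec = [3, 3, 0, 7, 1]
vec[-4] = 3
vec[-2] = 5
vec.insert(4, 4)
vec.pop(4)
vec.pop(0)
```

vec[-4] = 3 → [3, 3, 0, 7, 1]
vec[-2] = 5 → [3, 3, 0, 5, 1]
insert 4 at 4 → [3, 3, 0, 5, 4, 1]
pop(4) removes 4 → [3, 3, 0, 5, 1]
pop(0) removes 3 → [3, 0, 5, 1]

[3, 0, 5, 1]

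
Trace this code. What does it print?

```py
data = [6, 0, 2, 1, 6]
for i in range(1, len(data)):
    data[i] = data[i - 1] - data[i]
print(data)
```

[6, 6, 4, 3, -3]

i=1: data[1] = 6-0 = 6 → [6, 6, 2, 1, 6]
i=2: data[2] = 6-2 = 4 → [6, 6, 4, 1, 6]
i=3: data[3] = 4-1 = 3 → [6, 6, 4, 3, 6]
i=4: data[4] = 3-6 = -3 → [6, 6, 4, 3, -3]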